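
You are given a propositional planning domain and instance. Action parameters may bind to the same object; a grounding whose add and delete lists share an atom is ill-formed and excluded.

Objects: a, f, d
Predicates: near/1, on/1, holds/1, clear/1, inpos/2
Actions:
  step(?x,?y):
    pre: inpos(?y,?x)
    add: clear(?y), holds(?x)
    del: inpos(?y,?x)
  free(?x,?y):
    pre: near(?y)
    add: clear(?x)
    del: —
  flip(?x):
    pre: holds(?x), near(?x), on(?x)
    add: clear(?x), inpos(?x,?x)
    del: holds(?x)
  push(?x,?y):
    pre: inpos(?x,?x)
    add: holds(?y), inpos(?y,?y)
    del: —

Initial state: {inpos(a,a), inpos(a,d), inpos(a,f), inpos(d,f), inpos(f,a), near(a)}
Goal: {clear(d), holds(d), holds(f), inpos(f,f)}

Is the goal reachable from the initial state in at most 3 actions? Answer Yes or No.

Yes

1. step(f,d)  →  {clear(d), holds(f), inpos(a,a), inpos(a,d), inpos(a,f), inpos(f,a), near(a)}
2. step(d,a)  →  {clear(a), clear(d), holds(d), holds(f), inpos(a,a), inpos(a,f), inpos(f,a), near(a)}
3. push(a,f)  →  {clear(a), clear(d), holds(d), holds(f), inpos(a,a), inpos(a,f), inpos(f,a), inpos(f,f), near(a)}
optimal plan length = 3; 3 ≤ 3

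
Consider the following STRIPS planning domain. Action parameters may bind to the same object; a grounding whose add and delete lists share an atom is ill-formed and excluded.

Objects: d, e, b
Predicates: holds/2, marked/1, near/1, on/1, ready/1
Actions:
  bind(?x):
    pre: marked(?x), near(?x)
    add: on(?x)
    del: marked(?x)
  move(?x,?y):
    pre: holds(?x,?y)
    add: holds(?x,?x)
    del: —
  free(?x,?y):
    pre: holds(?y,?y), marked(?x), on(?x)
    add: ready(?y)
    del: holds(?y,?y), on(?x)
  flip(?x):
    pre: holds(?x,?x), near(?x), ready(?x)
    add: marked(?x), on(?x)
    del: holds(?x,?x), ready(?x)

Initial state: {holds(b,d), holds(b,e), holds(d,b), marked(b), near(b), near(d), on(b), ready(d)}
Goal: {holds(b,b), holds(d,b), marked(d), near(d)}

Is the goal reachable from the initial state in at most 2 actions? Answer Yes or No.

No

1. move(d,b)  →  {holds(b,d), holds(b,e), holds(d,b), holds(d,d), marked(b), near(b), near(d), on(b), ready(d)}
2. move(b,d)  →  {holds(b,b), holds(b,d), holds(b,e), holds(d,b), holds(d,d), marked(b), near(b), near(d), on(b), ready(d)}
3. flip(d)  →  {holds(b,b), holds(b,d), holds(b,e), holds(d,b), marked(b), marked(d), near(b), near(d), on(b), on(d)}
optimal plan length = 3; 3 > 2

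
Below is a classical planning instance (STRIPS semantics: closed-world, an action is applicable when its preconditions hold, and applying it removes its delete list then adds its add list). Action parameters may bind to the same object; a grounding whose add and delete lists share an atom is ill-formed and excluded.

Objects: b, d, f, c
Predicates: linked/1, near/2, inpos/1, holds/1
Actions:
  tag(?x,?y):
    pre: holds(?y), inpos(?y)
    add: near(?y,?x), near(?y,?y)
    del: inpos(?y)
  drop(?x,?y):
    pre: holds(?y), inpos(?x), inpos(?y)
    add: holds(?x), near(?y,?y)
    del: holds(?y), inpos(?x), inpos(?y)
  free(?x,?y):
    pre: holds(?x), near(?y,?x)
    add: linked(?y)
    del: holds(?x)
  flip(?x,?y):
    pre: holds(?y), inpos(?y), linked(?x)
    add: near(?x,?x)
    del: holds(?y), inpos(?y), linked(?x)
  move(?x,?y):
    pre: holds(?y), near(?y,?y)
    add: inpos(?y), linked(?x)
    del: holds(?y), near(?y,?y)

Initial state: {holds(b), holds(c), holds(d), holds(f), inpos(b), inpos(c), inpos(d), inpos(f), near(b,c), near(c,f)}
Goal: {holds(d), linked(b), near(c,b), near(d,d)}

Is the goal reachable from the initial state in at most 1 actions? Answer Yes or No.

No

1. tag(b,d)  →  {holds(b), holds(c), holds(d), holds(f), inpos(b), inpos(c), inpos(f), near(b,c), near(c,f), near(d,b), near(d,d)}
2. tag(b,c)  →  {holds(b), holds(c), holds(d), holds(f), inpos(b), inpos(f), near(b,c), near(c,b), near(c,c), near(c,f), near(d,b), near(d,d)}
3. free(c,b)  →  {holds(b), holds(d), holds(f), inpos(b), inpos(f), linked(b), near(b,c), near(c,b), near(c,c), near(c,f), near(d,b), near(d,d)}
optimal plan length = 3; 3 > 1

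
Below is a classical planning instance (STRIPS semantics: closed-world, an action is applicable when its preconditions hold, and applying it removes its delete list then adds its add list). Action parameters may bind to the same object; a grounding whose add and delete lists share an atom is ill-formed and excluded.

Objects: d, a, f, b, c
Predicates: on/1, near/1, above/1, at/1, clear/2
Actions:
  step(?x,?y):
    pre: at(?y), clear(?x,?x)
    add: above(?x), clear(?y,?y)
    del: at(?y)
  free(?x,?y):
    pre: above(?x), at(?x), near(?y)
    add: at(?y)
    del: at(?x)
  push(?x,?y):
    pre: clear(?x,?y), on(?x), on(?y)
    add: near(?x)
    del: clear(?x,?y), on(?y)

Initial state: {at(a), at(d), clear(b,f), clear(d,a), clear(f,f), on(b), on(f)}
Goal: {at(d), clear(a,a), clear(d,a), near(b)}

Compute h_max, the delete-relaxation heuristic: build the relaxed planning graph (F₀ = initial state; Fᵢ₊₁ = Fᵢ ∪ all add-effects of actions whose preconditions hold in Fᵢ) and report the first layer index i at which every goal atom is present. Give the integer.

F0 = init (7 atoms)
F1 = F0 ∪ {above(f), clear(a,a), clear(d,d), near(b), near(f)}  (12 atoms)
goal ⊆ F1  ⇒  h_max = 1

1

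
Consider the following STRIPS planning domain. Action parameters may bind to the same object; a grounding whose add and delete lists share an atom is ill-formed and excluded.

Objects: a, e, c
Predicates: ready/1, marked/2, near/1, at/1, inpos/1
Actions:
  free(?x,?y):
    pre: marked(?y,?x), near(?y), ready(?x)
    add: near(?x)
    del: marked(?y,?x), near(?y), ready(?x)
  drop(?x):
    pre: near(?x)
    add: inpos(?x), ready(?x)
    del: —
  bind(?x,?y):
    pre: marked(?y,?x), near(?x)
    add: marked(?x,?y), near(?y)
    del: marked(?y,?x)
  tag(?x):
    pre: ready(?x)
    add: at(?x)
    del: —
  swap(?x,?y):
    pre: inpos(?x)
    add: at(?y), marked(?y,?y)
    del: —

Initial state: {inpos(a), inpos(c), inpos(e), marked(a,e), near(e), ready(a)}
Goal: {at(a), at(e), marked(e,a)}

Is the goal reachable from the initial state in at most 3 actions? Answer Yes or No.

1. bind(e,a)  →  {inpos(a), inpos(c), inpos(e), marked(e,a), near(a), near(e), ready(a)}
2. tag(a)  →  {at(a), inpos(a), inpos(c), inpos(e), marked(e,a), near(a), near(e), ready(a)}
3. swap(a,e)  →  {at(a), at(e), inpos(a), inpos(c), inpos(e), marked(e,a), marked(e,e), near(a), near(e), ready(a)}
optimal plan length = 3; 3 ≤ 3

Yes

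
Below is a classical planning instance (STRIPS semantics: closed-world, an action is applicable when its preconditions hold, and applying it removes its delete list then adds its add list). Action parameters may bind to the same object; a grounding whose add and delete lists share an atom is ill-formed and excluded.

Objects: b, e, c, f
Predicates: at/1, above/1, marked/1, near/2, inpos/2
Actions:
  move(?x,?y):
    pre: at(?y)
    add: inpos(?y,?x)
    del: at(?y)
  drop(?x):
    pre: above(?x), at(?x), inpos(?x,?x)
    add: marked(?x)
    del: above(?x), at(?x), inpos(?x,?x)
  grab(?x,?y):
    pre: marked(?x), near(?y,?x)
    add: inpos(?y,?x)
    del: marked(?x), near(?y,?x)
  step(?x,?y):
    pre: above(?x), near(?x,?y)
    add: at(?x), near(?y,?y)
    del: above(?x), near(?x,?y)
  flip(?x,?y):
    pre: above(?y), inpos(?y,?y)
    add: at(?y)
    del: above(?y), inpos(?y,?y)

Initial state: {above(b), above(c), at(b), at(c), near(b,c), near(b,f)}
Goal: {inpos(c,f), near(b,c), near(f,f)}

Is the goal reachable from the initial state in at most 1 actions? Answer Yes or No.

No

1. move(f,c)  →  {above(b), above(c), at(b), inpos(c,f), near(b,c), near(b,f)}
2. step(b,f)  →  {above(c), at(b), inpos(c,f), near(b,c), near(f,f)}
optimal plan length = 2; 2 > 1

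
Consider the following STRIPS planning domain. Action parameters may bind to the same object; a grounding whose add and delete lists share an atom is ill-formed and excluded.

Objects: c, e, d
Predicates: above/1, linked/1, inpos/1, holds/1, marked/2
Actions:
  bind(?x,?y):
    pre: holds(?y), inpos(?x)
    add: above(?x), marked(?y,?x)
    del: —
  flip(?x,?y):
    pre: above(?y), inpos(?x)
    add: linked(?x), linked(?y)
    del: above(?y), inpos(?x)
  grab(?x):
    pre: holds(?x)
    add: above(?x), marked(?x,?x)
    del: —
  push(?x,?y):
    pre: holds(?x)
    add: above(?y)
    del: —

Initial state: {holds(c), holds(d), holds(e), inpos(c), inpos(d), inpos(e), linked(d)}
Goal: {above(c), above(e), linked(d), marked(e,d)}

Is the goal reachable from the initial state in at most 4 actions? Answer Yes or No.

1. bind(c,c)  →  {above(c), holds(c), holds(d), holds(e), inpos(c), inpos(d), inpos(e), linked(d), marked(c,c)}
2. bind(e,c)  →  {above(c), above(e), holds(c), holds(d), holds(e), inpos(c), inpos(d), inpos(e), linked(d), marked(c,c), marked(c,e)}
3. bind(d,e)  →  {above(c), above(d), above(e), holds(c), holds(d), holds(e), inpos(c), inpos(d), inpos(e), linked(d), marked(c,c), marked(c,e), marked(e,d)}
optimal plan length = 3; 3 ≤ 4

Yes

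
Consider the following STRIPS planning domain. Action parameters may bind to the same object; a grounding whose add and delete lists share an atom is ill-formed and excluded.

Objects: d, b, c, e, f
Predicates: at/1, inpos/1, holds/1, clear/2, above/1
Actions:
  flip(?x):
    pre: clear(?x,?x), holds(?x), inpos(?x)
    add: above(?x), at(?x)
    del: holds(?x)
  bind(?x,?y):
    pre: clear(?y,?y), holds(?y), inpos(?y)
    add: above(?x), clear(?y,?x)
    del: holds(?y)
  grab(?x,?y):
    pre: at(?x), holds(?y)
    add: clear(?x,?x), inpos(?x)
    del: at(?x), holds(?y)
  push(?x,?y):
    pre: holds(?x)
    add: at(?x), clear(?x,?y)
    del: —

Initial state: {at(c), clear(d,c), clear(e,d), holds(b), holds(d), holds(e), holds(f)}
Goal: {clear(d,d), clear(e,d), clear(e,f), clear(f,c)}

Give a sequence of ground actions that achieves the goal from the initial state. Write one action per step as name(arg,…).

push(d,d); push(e,f); push(f,c)

1. push(d,d)  →  {at(c), at(d), clear(d,c), clear(d,d), clear(e,d), holds(b), holds(d), holds(e), holds(f)}
2. push(e,f)  →  {at(c), at(d), at(e), clear(d,c), clear(d,d), clear(e,d), clear(e,f), holds(b), holds(d), holds(e), holds(f)}
3. push(f,c)  →  {at(c), at(d), at(e), at(f), clear(d,c), clear(d,d), clear(e,d), clear(e,f), clear(f,c), holds(b), holds(d), holds(e), holds(f)}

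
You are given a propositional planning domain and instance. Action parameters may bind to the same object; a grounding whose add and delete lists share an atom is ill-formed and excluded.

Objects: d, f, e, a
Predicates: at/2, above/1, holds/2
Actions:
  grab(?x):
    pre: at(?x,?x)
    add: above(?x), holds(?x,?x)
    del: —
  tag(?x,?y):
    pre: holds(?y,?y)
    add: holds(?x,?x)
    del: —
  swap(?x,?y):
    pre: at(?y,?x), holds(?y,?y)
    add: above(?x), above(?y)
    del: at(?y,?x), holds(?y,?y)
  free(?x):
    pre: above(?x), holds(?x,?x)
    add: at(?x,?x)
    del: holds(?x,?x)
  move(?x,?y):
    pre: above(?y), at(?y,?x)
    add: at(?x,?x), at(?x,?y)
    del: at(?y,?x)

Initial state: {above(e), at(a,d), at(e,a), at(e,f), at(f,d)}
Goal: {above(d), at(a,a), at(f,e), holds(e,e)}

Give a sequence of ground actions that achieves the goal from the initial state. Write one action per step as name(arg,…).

move(f,e); grab(f); tag(e,f); swap(d,f); move(a,e)

1. move(f,e)  →  {above(e), at(a,d), at(e,a), at(f,d), at(f,e), at(f,f)}
2. grab(f)  →  {above(e), above(f), at(a,d), at(e,a), at(f,d), at(f,e), at(f,f), holds(f,f)}
3. tag(e,f)  →  {above(e), above(f), at(a,d), at(e,a), at(f,d), at(f,e), at(f,f), holds(e,e), holds(f,f)}
4. swap(d,f)  →  {above(d), above(e), above(f), at(a,d), at(e,a), at(f,e), at(f,f), holds(e,e)}
5. move(a,e)  →  {above(d), above(e), above(f), at(a,a), at(a,d), at(a,e), at(f,e), at(f,f), holds(e,e)}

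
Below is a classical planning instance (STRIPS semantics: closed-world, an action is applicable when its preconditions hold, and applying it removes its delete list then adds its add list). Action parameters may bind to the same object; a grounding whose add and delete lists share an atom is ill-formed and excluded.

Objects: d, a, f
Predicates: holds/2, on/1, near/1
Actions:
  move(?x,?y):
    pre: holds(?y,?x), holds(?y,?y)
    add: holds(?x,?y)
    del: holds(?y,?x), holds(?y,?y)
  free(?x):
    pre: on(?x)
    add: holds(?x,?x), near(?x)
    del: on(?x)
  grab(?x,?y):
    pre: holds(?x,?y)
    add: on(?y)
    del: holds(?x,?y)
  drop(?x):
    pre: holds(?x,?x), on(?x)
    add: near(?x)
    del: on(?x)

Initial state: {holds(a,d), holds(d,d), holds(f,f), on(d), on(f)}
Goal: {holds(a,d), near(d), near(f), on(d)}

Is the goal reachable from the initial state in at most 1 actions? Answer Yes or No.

1. free(d)  →  {holds(a,d), holds(d,d), holds(f,f), near(d), on(f)}
2. free(f)  →  {holds(a,d), holds(d,d), holds(f,f), near(d), near(f)}
3. grab(d,d)  →  {holds(a,d), holds(f,f), near(d), near(f), on(d)}
optimal plan length = 3; 3 > 1

No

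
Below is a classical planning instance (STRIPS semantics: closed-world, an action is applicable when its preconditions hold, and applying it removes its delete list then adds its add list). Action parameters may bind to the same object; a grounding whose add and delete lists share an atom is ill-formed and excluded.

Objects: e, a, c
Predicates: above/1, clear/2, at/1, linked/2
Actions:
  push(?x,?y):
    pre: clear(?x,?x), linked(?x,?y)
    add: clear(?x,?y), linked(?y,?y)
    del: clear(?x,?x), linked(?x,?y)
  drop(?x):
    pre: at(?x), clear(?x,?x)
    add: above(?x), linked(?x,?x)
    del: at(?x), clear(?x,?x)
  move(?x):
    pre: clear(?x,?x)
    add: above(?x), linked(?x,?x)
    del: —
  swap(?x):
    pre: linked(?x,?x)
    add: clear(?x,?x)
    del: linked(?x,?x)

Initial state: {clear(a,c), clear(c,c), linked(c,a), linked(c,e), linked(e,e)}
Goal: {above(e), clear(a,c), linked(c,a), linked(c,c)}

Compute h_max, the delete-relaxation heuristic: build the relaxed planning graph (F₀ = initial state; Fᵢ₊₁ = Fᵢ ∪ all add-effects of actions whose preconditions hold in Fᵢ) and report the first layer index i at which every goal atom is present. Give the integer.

F0 = init (5 atoms)
F1 = F0 ∪ {above(c), clear(c,a), clear(c,e), clear(e,e), linked(a,a), linked(c,c)}  (11 atoms)
F2 = F1 ∪ {above(e), clear(a,a)}  (13 atoms)
goal ⊆ F2  ⇒  h_max = 2

2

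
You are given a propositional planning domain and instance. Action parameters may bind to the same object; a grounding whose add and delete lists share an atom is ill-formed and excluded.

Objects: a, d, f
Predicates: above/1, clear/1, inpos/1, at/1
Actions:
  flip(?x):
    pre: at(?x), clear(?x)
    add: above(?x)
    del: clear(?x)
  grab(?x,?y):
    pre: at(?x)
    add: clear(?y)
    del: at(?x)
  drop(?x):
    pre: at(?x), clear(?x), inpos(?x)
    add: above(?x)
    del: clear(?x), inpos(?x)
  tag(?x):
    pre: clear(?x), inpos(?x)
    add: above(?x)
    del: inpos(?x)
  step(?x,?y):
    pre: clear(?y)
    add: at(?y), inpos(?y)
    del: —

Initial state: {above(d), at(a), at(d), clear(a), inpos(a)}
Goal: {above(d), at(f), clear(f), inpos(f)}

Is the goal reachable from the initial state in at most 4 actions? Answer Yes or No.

Yes

1. grab(a,f)  →  {above(d), at(d), clear(a), clear(f), inpos(a)}
2. step(a,f)  →  {above(d), at(d), at(f), clear(a), clear(f), inpos(a), inpos(f)}
optimal plan length = 2; 2 ≤ 4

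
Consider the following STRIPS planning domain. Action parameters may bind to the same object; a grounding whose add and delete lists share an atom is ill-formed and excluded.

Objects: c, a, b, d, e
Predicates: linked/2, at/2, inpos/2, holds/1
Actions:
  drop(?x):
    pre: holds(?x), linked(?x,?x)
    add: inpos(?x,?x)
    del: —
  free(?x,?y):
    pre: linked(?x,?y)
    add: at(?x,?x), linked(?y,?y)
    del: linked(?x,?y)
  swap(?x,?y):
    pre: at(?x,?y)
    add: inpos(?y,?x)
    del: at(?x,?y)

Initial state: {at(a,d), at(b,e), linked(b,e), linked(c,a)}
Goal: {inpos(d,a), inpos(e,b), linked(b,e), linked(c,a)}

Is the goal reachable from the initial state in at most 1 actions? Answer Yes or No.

1. swap(a,d)  →  {at(b,e), inpos(d,a), linked(b,e), linked(c,a)}
2. swap(b,e)  →  {inpos(d,a), inpos(e,b), linked(b,e), linked(c,a)}
optimal plan length = 2; 2 > 1

No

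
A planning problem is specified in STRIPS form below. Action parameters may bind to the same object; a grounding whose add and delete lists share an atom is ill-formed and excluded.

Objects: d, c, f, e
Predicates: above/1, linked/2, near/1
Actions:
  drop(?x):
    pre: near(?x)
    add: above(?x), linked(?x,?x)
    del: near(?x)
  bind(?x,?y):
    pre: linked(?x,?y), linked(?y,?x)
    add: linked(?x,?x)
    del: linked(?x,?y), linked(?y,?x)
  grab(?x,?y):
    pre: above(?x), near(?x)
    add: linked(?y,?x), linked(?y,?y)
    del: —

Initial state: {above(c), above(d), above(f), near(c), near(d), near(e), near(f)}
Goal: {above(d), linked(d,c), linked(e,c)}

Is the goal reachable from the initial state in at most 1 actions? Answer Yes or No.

1. grab(c,d)  →  {above(c), above(d), above(f), linked(d,c), linked(d,d), near(c), near(d), near(e), near(f)}
2. grab(c,e)  →  {above(c), above(d), above(f), linked(d,c), linked(d,d), linked(e,c), linked(e,e), near(c), near(d), near(e), near(f)}
optimal plan length = 2; 2 > 1

No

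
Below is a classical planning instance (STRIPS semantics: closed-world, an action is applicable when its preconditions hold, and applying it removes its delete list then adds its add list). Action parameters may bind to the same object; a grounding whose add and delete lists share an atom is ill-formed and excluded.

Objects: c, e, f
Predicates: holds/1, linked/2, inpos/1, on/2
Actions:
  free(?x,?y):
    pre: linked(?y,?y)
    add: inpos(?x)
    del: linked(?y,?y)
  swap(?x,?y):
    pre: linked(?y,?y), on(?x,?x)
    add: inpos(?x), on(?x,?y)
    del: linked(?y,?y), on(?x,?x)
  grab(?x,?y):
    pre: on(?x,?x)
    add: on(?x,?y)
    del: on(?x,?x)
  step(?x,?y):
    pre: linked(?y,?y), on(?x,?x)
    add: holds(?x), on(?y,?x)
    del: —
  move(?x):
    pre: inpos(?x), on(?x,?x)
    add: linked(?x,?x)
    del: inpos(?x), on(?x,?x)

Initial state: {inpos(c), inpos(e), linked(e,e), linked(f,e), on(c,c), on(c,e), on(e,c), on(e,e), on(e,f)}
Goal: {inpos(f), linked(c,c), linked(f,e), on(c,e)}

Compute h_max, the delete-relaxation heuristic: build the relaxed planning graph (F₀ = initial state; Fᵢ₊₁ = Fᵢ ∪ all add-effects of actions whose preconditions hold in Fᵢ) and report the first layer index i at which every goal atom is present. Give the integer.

F0 = init (9 atoms)
F1 = F0 ∪ {holds(c), holds(e), inpos(f), linked(c,c), on(c,f)}  (14 atoms)
goal ⊆ F1  ⇒  h_max = 1

1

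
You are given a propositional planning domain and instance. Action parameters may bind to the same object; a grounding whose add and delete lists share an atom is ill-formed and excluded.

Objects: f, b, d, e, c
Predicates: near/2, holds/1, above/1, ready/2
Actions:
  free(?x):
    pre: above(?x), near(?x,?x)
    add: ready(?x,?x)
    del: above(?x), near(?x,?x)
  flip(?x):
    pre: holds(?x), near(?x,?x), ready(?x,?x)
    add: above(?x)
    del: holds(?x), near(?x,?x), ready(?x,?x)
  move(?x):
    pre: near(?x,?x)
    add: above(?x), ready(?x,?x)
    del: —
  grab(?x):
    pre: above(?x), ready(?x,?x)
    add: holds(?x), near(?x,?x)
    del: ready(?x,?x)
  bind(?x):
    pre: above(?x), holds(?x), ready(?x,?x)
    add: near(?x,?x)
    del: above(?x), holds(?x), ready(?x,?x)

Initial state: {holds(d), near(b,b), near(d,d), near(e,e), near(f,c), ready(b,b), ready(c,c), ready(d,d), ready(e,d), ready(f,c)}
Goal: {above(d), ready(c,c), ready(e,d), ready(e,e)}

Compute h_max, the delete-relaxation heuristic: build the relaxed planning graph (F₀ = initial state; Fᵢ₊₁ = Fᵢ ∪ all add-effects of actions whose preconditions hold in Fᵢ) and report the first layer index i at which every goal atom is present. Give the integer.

F0 = init (10 atoms)
F1 = F0 ∪ {above(b), above(d), above(e), ready(e,e)}  (14 atoms)
goal ⊆ F1  ⇒  h_max = 1

1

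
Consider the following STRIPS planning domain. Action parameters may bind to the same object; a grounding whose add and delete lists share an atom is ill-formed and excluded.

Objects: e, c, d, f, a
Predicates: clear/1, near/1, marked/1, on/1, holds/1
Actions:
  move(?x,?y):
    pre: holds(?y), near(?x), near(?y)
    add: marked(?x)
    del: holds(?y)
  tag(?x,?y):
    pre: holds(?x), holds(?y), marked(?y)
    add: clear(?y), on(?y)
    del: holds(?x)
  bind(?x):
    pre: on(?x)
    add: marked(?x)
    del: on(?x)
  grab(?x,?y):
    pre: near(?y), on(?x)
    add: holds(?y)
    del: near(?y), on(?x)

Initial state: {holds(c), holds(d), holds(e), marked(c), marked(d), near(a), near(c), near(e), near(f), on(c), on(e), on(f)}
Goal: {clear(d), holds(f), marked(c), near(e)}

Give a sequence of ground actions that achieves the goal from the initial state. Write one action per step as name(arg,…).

1. tag(e,d)  →  {clear(d), holds(c), holds(d), marked(c), marked(d), near(a), near(c), near(e), near(f), on(c), on(d), on(e), on(f)}
2. grab(e,f)  →  {clear(d), holds(c), holds(d), holds(f), marked(c), marked(d), near(a), near(c), near(e), on(c), on(d), on(f)}

tag(e,d); grab(e,f)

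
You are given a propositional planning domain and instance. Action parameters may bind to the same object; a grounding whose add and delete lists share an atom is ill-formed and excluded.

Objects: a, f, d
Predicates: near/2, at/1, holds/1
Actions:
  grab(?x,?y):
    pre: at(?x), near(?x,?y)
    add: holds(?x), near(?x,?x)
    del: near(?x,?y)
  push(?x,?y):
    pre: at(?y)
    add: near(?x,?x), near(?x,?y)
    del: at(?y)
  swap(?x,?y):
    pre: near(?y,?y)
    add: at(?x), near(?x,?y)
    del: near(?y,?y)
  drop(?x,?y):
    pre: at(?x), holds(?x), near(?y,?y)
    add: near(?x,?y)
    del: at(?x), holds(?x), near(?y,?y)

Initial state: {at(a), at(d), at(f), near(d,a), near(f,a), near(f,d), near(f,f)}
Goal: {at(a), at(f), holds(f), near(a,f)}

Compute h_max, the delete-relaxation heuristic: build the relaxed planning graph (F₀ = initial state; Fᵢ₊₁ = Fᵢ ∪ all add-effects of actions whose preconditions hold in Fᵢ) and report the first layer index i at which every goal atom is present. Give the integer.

1

F0 = init (7 atoms)
F1 = F0 ∪ {holds(d), holds(f), near(a,a), near(a,d), near(a,f), near(d,d), near(d,f)}  (14 atoms)
goal ⊆ F1  ⇒  h_max = 1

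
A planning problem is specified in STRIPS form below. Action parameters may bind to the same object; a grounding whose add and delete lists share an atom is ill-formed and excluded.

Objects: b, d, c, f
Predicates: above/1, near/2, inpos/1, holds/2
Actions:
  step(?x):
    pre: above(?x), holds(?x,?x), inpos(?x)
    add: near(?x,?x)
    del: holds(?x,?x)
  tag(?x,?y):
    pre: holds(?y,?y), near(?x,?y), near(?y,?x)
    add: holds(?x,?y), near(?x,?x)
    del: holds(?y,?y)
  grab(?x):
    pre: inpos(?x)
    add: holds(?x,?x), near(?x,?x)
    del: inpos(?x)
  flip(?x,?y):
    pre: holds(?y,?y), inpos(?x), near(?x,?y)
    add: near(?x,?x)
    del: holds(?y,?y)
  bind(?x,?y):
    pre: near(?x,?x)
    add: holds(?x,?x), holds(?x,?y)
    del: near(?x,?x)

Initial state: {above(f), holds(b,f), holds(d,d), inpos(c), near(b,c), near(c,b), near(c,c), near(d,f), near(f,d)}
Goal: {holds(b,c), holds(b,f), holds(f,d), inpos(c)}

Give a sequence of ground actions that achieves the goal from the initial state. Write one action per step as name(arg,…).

1. tag(f,d)  →  {above(f), holds(b,f), holds(f,d), inpos(c), near(b,c), near(c,b), near(c,c), near(d,f), near(f,d), near(f,f)}
2. bind(c,b)  →  {above(f), holds(b,f), holds(c,b), holds(c,c), holds(f,d), inpos(c), near(b,c), near(c,b), near(d,f), near(f,d), near(f,f)}
3. tag(b,c)  →  {above(f), holds(b,c), holds(b,f), holds(c,b), holds(f,d), inpos(c), near(b,b), near(b,c), near(c,b), near(d,f), near(f,d), near(f,f)}

tag(f,d); bind(c,b); tag(b,c)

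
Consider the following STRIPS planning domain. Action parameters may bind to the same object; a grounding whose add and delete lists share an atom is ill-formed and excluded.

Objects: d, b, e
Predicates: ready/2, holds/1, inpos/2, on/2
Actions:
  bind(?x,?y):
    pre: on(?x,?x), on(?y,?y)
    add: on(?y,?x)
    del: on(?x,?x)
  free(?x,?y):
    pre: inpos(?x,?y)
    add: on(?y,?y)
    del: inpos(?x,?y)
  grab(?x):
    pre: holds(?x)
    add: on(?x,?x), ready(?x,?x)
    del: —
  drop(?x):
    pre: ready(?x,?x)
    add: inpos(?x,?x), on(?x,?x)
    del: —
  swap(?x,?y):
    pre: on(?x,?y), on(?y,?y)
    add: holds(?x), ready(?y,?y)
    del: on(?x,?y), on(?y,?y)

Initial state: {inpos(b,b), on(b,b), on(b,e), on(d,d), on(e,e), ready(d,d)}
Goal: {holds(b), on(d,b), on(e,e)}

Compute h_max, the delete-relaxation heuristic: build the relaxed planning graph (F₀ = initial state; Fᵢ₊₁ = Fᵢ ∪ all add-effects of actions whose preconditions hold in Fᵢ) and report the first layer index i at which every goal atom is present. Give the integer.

1

F0 = init (6 atoms)
F1 = F0 ∪ {holds(b), holds(d), holds(e), inpos(d,d), on(b,d), on(d,b), on(d,e), on(e,b), on(e,d), ready(b,b), ready(e,e)}  (17 atoms)
goal ⊆ F1  ⇒  h_max = 1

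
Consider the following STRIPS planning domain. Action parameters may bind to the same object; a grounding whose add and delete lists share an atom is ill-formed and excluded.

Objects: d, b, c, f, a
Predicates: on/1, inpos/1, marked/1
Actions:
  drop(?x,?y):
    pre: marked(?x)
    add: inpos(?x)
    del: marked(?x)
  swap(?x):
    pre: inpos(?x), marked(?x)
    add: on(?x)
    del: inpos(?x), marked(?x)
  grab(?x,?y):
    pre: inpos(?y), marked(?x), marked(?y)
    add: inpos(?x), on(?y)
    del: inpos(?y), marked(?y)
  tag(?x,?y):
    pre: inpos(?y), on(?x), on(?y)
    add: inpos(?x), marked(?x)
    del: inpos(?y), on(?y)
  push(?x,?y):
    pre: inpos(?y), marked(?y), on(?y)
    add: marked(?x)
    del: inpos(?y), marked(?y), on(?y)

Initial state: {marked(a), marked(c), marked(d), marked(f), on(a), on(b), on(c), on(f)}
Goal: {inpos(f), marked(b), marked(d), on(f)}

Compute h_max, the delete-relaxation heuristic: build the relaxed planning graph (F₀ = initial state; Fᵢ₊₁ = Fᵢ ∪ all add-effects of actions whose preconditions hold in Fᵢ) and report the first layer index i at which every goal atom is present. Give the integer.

2

F0 = init (8 atoms)
F1 = F0 ∪ {inpos(a), inpos(c), inpos(d), inpos(f)}  (12 atoms)
F2 = F1 ∪ {inpos(b), marked(b), on(d)}  (15 atoms)
goal ⊆ F2  ⇒  h_max = 2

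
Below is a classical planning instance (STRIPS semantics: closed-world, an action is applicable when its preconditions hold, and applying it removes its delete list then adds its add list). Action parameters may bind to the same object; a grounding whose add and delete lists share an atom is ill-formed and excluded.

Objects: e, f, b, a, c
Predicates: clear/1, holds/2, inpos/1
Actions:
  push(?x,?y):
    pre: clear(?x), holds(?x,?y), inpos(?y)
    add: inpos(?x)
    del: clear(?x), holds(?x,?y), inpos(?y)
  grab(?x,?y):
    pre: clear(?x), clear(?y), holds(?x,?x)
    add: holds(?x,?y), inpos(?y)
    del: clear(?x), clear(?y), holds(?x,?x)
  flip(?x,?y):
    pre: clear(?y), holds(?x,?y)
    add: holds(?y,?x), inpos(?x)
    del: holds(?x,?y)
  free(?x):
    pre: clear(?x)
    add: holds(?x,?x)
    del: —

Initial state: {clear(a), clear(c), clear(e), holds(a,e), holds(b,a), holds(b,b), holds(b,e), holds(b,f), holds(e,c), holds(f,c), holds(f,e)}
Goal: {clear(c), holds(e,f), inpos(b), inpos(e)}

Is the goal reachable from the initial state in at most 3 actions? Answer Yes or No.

Yes

1. flip(e,c)  →  {clear(a), clear(c), clear(e), holds(a,e), holds(b,a), holds(b,b), holds(b,e), holds(b,f), holds(c,e), holds(f,c), holds(f,e), inpos(e)}
2. flip(f,e)  →  {clear(a), clear(c), clear(e), holds(a,e), holds(b,a), holds(b,b), holds(b,e), holds(b,f), holds(c,e), holds(e,f), holds(f,c), inpos(e), inpos(f)}
3. flip(b,e)  →  {clear(a), clear(c), clear(e), holds(a,e), holds(b,a), holds(b,b), holds(b,f), holds(c,e), holds(e,b), holds(e,f), holds(f,c), inpos(b), inpos(e), inpos(f)}
optimal plan length = 3; 3 ≤ 3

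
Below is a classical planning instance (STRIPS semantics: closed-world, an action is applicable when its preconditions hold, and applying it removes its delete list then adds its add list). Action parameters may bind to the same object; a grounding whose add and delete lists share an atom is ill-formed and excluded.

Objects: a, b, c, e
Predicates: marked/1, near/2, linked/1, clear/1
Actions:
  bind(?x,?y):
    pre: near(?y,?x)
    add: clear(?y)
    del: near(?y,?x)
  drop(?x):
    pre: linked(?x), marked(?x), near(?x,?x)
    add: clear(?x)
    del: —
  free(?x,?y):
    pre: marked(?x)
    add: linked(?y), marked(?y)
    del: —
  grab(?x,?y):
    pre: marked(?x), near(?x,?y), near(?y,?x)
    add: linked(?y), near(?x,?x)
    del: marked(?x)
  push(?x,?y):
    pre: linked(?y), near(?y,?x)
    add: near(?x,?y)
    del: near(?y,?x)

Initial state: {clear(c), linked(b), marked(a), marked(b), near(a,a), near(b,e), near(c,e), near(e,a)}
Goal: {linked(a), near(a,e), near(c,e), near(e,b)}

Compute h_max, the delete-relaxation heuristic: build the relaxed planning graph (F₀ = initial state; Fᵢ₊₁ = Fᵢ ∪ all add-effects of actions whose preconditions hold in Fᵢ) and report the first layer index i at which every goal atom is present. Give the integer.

F0 = init (8 atoms)
F1 = F0 ∪ {clear(a), clear(b), clear(e), linked(a), linked(c), linked(e), marked(c), marked(e), near(e,b)}  (17 atoms)
F2 = F1 ∪ {near(a,e), near(b,b), near(e,c), near(e,e)}  (21 atoms)
goal ⊆ F2  ⇒  h_max = 2

2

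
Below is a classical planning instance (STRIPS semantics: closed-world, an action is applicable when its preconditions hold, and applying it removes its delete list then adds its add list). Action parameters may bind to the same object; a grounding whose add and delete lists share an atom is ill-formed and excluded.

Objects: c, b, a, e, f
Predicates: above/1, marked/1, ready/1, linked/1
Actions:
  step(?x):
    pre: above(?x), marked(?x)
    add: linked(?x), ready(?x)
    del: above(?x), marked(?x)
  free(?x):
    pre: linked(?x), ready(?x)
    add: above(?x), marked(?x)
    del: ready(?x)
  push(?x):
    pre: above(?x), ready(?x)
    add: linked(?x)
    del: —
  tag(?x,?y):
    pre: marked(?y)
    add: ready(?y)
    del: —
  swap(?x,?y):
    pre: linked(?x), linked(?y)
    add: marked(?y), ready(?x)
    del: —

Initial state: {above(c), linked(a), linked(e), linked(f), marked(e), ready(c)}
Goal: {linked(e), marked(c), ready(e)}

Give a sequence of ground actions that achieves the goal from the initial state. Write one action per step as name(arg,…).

push(c); swap(e,c)

1. push(c)  →  {above(c), linked(a), linked(c), linked(e), linked(f), marked(e), ready(c)}
2. swap(e,c)  →  {above(c), linked(a), linked(c), linked(e), linked(f), marked(c), marked(e), ready(c), ready(e)}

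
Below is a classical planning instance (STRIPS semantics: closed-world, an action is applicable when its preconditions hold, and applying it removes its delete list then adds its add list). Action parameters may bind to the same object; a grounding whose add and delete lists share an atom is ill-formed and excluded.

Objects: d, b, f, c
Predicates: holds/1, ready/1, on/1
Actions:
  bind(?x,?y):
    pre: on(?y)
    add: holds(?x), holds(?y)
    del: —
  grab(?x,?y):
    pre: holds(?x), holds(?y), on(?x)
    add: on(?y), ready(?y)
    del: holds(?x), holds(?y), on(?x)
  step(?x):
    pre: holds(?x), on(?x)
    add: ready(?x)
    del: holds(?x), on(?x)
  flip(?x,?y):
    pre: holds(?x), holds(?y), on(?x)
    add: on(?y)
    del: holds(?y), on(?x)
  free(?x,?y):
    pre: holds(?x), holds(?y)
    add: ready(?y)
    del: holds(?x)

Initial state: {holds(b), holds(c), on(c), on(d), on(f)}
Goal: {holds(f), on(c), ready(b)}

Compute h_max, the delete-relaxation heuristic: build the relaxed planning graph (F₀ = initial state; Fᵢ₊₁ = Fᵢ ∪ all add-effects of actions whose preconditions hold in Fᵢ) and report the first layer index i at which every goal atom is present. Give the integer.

F0 = init (5 atoms)
F1 = F0 ∪ {holds(d), holds(f), on(b), ready(b), ready(c)}  (10 atoms)
goal ⊆ F1  ⇒  h_max = 1

1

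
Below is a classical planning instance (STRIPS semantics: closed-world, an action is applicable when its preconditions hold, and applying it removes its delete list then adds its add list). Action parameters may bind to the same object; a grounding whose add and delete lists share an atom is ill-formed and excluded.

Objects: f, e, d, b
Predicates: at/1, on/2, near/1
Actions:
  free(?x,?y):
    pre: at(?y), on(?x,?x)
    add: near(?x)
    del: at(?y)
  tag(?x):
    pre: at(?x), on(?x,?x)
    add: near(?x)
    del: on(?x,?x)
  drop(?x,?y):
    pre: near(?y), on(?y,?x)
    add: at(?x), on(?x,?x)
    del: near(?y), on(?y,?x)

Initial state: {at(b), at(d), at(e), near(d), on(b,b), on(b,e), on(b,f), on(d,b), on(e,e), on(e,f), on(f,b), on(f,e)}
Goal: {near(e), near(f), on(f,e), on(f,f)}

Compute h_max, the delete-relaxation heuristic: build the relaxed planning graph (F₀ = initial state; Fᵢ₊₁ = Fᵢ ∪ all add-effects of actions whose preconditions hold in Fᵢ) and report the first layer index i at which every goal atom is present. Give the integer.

3

F0 = init (12 atoms)
F1 = F0 ∪ {near(b), near(e)}  (14 atoms)
F2 = F1 ∪ {at(f), on(f,f)}  (16 atoms)
F3 = F2 ∪ {near(f)}  (17 atoms)
goal ⊆ F3  ⇒  h_max = 3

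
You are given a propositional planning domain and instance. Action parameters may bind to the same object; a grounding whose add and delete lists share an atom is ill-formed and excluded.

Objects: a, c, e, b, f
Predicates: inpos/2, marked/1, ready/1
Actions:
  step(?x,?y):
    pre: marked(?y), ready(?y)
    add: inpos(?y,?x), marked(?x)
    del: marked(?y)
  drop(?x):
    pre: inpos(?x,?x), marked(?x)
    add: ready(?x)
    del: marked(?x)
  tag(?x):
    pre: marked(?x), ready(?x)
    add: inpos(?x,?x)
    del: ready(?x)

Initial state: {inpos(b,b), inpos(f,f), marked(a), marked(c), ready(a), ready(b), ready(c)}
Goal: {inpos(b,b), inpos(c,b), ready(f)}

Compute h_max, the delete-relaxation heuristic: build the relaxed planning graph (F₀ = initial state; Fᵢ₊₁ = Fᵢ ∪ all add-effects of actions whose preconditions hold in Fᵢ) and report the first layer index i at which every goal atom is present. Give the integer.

F0 = init (7 atoms)
F1 = F0 ∪ {inpos(a,a), inpos(a,b), inpos(a,c), inpos(a,e), inpos(a,f), inpos(c,a), inpos(c,b), inpos(c,c), inpos(c,e), inpos(c,f), marked(b), marked(e), marked(f)}  (20 atoms)
F2 = F1 ∪ {inpos(b,a), inpos(b,c), inpos(b,e), inpos(b,f), ready(f)}  (25 atoms)
goal ⊆ F2  ⇒  h_max = 2

2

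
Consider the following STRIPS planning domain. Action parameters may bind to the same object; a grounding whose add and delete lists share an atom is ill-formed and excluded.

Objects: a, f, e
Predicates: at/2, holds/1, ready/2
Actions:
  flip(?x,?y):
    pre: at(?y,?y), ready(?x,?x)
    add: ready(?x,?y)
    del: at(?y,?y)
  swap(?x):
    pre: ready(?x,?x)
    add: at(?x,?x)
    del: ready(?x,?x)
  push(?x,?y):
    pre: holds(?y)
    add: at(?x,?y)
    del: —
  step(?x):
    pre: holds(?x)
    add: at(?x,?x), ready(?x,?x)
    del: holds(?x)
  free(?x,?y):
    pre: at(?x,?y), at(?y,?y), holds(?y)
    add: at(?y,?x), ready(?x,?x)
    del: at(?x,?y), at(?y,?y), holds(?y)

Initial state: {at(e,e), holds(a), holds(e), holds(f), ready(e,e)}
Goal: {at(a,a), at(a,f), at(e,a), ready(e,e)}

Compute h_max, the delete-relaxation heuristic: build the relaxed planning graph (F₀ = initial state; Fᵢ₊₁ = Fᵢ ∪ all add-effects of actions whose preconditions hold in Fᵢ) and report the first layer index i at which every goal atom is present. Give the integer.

F0 = init (5 atoms)
F1 = F0 ∪ {at(a,a), at(a,e), at(a,f), at(e,a), at(e,f), at(f,a), at(f,e), at(f,f), ready(a,a), ready(f,f)}  (15 atoms)
goal ⊆ F1  ⇒  h_max = 1

1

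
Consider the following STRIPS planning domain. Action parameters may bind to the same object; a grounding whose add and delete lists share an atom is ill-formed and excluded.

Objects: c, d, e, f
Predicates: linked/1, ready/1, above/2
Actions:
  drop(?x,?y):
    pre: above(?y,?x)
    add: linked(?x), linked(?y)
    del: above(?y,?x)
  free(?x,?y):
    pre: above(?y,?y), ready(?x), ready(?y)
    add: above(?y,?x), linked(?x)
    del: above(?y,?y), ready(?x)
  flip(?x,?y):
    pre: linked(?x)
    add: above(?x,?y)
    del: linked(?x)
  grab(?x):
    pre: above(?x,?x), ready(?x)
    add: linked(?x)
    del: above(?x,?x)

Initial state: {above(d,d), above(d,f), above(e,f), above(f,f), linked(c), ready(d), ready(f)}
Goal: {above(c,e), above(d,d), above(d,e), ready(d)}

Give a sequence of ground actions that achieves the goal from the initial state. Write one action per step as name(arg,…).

1. drop(f,d)  →  {above(d,d), above(e,f), above(f,f), linked(c), linked(d), linked(f), ready(d), ready(f)}
2. flip(c,e)  →  {above(c,e), above(d,d), above(e,f), above(f,f), linked(d), linked(f), ready(d), ready(f)}
3. flip(d,e)  →  {above(c,e), above(d,d), above(d,e), above(e,f), above(f,f), linked(f), ready(d), ready(f)}

drop(f,d); flip(c,e); flip(d,e)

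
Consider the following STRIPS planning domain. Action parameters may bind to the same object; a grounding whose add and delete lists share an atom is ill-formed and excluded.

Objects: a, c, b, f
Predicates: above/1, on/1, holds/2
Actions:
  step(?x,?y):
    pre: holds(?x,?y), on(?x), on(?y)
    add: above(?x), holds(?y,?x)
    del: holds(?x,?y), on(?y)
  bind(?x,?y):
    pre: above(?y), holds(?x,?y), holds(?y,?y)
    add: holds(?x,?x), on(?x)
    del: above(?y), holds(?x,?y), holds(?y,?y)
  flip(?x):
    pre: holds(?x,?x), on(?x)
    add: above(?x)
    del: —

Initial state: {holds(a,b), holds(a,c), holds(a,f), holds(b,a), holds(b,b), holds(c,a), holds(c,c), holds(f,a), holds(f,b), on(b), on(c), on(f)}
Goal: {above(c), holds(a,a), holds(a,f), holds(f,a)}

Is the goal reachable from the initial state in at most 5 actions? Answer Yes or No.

Yes

1. flip(c)  →  {above(c), holds(a,b), holds(a,c), holds(a,f), holds(b,a), holds(b,b), holds(c,a), holds(c,c), holds(f,a), holds(f,b), on(b), on(c), on(f)}
2. bind(a,c)  →  {holds(a,a), holds(a,b), holds(a,f), holds(b,a), holds(b,b), holds(c,a), holds(f,a), holds(f,b), on(a), on(b), on(c), on(f)}
3. step(c,a)  →  {above(c), holds(a,a), holds(a,b), holds(a,c), holds(a,f), holds(b,a), holds(b,b), holds(f,a), holds(f,b), on(b), on(c), on(f)}
optimal plan length = 3; 3 ≤ 5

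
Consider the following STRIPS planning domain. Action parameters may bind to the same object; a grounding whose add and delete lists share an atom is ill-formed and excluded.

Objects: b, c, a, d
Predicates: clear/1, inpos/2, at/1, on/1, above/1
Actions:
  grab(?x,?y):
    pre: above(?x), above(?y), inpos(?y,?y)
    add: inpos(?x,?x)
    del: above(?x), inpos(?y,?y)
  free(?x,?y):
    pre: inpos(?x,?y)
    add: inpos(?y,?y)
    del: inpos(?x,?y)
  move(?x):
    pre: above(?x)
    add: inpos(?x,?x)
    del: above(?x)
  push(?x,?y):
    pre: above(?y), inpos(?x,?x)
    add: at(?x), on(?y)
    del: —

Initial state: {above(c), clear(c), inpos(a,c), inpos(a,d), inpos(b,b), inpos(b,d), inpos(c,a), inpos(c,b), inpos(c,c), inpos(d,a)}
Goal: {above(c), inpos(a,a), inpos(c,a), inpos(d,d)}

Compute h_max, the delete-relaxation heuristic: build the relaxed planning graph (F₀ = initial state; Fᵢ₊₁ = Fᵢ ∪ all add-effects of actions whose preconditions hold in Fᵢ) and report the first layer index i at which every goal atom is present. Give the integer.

1

F0 = init (10 atoms)
F1 = F0 ∪ {at(b), at(c), inpos(a,a), inpos(d,d), on(c)}  (15 atoms)
goal ⊆ F1  ⇒  h_max = 1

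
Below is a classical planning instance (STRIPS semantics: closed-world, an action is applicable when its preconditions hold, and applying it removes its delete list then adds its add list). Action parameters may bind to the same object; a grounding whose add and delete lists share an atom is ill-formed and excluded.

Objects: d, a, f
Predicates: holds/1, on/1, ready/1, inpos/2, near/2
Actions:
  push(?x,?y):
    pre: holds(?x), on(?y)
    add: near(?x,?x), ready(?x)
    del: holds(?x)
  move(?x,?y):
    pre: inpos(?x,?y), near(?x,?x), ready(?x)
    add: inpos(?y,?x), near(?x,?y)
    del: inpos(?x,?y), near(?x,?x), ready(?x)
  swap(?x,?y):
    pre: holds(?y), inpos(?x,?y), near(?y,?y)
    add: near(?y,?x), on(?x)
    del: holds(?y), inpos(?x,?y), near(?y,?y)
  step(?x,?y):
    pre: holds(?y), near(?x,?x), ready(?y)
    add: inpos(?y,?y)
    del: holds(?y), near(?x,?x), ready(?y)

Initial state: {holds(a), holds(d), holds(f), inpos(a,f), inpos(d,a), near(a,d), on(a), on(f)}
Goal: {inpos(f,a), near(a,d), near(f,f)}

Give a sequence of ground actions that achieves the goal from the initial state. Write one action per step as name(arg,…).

push(a,a); push(f,a); move(a,f)

1. push(a,a)  →  {holds(d), holds(f), inpos(a,f), inpos(d,a), near(a,a), near(a,d), on(a), on(f), ready(a)}
2. push(f,a)  →  {holds(d), inpos(a,f), inpos(d,a), near(a,a), near(a,d), near(f,f), on(a), on(f), ready(a), ready(f)}
3. move(a,f)  →  {holds(d), inpos(d,a), inpos(f,a), near(a,d), near(a,f), near(f,f), on(a), on(f), ready(f)}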